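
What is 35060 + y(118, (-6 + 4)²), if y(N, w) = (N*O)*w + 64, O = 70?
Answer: 68164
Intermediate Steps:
y(N, w) = 64 + 70*N*w (y(N, w) = (N*70)*w + 64 = (70*N)*w + 64 = 70*N*w + 64 = 64 + 70*N*w)
35060 + y(118, (-6 + 4)²) = 35060 + (64 + 70*118*(-6 + 4)²) = 35060 + (64 + 70*118*(-2)²) = 35060 + (64 + 70*118*4) = 35060 + (64 + 33040) = 35060 + 33104 = 68164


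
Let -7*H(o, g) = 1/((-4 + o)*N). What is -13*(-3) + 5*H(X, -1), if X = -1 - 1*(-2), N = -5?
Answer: 818/21 ≈ 38.952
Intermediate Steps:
X = 1 (X = -1 + 2 = 1)
H(o, g) = -1/(7*(20 - 5*o)) (H(o, g) = -(-1/(5*(-4 + o)))/7 = -1/(7*(20 - 5*o)))
-13*(-3) + 5*H(X, -1) = -13*(-3) + 5*(1/(35*(-4 + 1))) = 39 + 5*((1/35)/(-3)) = 39 + 5*((1/35)*(-⅓)) = 39 + 5*(-1/105) = 39 - 1/21 = 818/21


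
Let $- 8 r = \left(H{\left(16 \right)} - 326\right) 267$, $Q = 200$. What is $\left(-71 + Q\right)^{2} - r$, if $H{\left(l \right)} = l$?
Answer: $\frac{25179}{4} \approx 6294.8$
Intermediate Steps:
$r = \frac{41385}{4}$ ($r = - \frac{\left(16 - 326\right) 267}{8} = - \frac{\left(-310\right) 267}{8} = \left(- \frac{1}{8}\right) \left(-82770\right) = \frac{41385}{4} \approx 10346.0$)
$\left(-71 + Q\right)^{2} - r = \left(-71 + 200\right)^{2} - \frac{41385}{4} = 129^{2} - \frac{41385}{4} = 16641 - \frac{41385}{4} = \frac{25179}{4}$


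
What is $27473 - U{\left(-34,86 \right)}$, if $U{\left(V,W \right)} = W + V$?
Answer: $27421$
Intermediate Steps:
$U{\left(V,W \right)} = V + W$
$27473 - U{\left(-34,86 \right)} = 27473 - \left(-34 + 86\right) = 27473 - 52 = 27421$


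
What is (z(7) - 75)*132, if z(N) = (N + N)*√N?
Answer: -9900 + 1848*√7 ≈ -5010.6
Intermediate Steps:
z(N) = 2*N^(3/2) (z(N) = (2*N)*√N = 2*N^(3/2))
(z(7) - 75)*132 = (2*7^(3/2) - 75)*132 = (2*(7*√7) - 75)*132 = (14*√7 - 75)*132 = (-75 + 14*√7)*132 = -9900 + 1848*√7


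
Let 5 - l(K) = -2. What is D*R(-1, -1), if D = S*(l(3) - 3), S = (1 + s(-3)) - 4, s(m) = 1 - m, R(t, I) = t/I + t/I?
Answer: 8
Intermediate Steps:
l(K) = 7 (l(K) = 5 - 1*(-2) = 5 + 2 = 7)
R(t, I) = 2*t/I
S = 1 (S = (1 + (1 - 1*(-3))) - 4 = (1 + (1 + 3)) - 4 = (1 + 4) - 4 = 5 - 4 = 1)
D = 4 (D = 1*(7 - 3) = 1*4 = 4)
D*R(-1, -1) = 4*(2*(-1)/(-1)) = 4*(2*(-1)*(-1)) = 4*2 = 8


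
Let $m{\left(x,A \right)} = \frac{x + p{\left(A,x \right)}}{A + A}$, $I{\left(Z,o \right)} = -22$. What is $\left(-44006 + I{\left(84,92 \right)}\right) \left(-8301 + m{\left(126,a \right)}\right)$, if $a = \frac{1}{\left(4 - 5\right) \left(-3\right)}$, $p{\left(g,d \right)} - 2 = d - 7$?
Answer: $349164054$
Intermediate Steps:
$p{\left(g,d \right)} = -5 + d$ ($p{\left(g,d \right)} = 2 + \left(d - 7\right) = 2 + \left(-7 + d\right) = -5 + d$)
$a = \frac{1}{3}$ ($a = \frac{1}{\left(-1\right) \left(-3\right)} = \frac{1}{3} \approx 0.33333$)
$m{\left(x,A \right)} = \frac{-5 + 2 x}{2 A}$ ($m{\left(x,A \right)} = \frac{x + \left(-5 + x\right)}{A + A} = \frac{-5 + 2 x}{2 A}$)
$\left(-44006 + I{\left(84,92 \right)}\right) \left(-8301 + m{\left(126,a \right)}\right) = \left(-44006 - 22\right) \left(-8301 + \frac{1}{\frac{1}{3}} \left(- \frac{5}{2} + 126\right)\right) = - 44028 \left(-8301 + 3 \cdot \frac{247}{2}\right) = - 44028 \left(-8301 + \frac{741}{2}\right) = \left(-44028\right) \left(- \frac{15861}{2}\right) = 349164054$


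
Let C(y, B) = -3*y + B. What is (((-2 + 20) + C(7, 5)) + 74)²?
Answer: 5776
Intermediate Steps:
C(y, B) = B - 3*y
(((-2 + 20) + C(7, 5)) + 74)² = (((-2 + 20) + (5 - 3*7)) + 74)² = ((18 + (5 - 21)) + 74)² = ((18 - 16) + 74)² = (2 + 74)² = 76² = 5776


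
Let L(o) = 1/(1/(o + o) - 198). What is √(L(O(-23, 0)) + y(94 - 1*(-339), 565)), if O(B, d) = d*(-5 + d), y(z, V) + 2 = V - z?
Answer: √130 ≈ 11.402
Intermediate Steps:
y(z, V) = -2 + V - z (y(z, V) = -2 + (V - z) = -2 + V - z)
L(o) = 1/(-198 + 1/(2*o)) (L(o) = 1/(1/(2*o) - 198) = 1/(-198 + 1/(2*o)))
√(L(O(-23, 0)) + y(94 - 1*(-339), 565)) = √(-2*0*(-5 + 0)/(-1 + 396*(0*(-5 + 0))) + (-2 + 565 - (94 - 1*(-339)))) = √(-2*0*(-5)/(-1 + 396*(0*(-5))) + (-2 + 565 - (94 + 339))) = √(-2*0/(-1 + 396*0) + (-2 + 565 - 1*433)) = √(-2*0/(-1 + 0) + (-2 + 565 - 433)) = √(-2*0/(-1) + 130) = √(-2*0*(-1) + 130) = √(0 + 130) = √130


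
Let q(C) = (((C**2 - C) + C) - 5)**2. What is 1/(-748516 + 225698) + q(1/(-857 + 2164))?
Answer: 38141059725676390447/1525642862992950818 ≈ 25.000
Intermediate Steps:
q(C) = (-5 + C**2)**2 (q(C) = (C**2 - 5)**2 = (-5 + C**2)**2)
1/(-748516 + 225698) + q(1/(-857 + 2164)) = 1/(-748516 + 225698) + (-5 + (1/(-857 + 2164))**2)**2 = 1/(-522818) + (-5 + (1/1307)**2)**2 = -1/522818 + (-5 + (1/1307)**2)**2 = -1/522818 + (-5 + 1/1708249)**2 = -1/522818 + (-8541244/1708249)**2 = -1/522818 + 72952849067536/2918114646001 = 38141059725676390447/1525642862992950818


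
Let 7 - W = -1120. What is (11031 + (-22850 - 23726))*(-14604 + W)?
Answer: 479039965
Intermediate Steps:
W = 1127 (W = 7 - 1*(-1120) = 7 + 1120 = 1127)
(11031 + (-22850 - 23726))*(-14604 + W) = (11031 + (-22850 - 23726))*(-14604 + 1127) = (11031 - 46576)*(-13477) = -35545*(-13477) = 479039965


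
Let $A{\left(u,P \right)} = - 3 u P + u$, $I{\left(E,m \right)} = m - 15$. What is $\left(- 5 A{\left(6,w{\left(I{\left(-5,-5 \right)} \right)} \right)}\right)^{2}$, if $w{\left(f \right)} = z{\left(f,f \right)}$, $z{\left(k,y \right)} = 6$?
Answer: $260100$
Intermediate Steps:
$I{\left(E,m \right)} = -15 + m$ ($I{\left(E,m \right)} = m - 15 = -15 + m$)
$w{\left(f \right)} = 6$
$A{\left(u,P \right)} = u - 3 P u$ ($A{\left(u,P \right)} = - 3 P u + u = u - 3 P u$)
$\left(- 5 A{\left(6,w{\left(I{\left(-5,-5 \right)} \right)} \right)}\right)^{2} = \left(- 5 \cdot 6 \left(1 - 18\right)\right)^{2} = \left(- 5 \cdot 6 \left(-17\right)\right)^{2} = \left(\left(-5\right) \left(-102\right)\right)^{2} = 510^{2} = 260100$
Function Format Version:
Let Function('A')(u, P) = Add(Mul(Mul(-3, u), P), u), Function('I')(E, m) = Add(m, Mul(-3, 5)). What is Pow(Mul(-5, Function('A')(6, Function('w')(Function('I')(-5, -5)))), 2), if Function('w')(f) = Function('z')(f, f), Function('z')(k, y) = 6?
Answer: 260100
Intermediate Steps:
Function('I')(E, m) = Add(-15, m) (Function('I')(E, m) = Add(m, -15) = Add(-15, m))
Function('w')(f) = 6
Function('A')(u, P) = Add(u, Mul(-3, P, u)) (Function('A')(u, P) = Add(Mul(-3, P, u), u) = Add(u, Mul(-3, P, u)))
Pow(Mul(-5, Function('A')(6, Function('w')(Function('I')(-5, -5)))), 2) = Pow(Mul(-5, Mul(6, Add(1, Mul(-3, 6)))), 2) = Pow(Mul(-5, Mul(6, Add(1, -18))), 2) = Pow(Mul(-5, Mul(6, -17)), 2) = Pow(Mul(-5, -102), 2) = Pow(510, 2) = 260100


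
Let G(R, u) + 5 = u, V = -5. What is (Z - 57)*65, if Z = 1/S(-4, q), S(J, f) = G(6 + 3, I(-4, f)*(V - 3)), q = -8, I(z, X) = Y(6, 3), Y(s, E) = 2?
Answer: -77870/21 ≈ -3708.1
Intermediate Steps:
I(z, X) = 2
G(R, u) = -5 + u
S(J, f) = -21 (S(J, f) = -5 + 2*(-5 - 3) = -5 + 2*(-8) = -5 - 16 = -21)
Z = -1/21 (Z = 1/(-21) = -1/21 ≈ -0.047619)
(Z - 57)*65 = (-1/21 - 57)*65 = -1198/21*65 = -77870/21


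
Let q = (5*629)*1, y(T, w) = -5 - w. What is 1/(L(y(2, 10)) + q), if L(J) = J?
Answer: 1/3130 ≈ 0.00031949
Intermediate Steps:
q = 3145 (q = 3145*1 = 3145)
1/(L(y(2, 10)) + q) = 1/((-5 - 1*10) + 3145) = 1/((-5 - 10) + 3145) = 1/(-15 + 3145) = 1/3130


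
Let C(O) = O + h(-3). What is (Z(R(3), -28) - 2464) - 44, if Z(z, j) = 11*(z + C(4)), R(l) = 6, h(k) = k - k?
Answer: -2398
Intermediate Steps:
h(k) = 0
C(O) = O (C(O) = O + 0 = O)
Z(z, j) = 44 + 11*z (Z(z, j) = 11*(z + 4) = 11*(4 + z) = 44 + 11*z)
(Z(R(3), -28) - 2464) - 44 = ((44 + 11*6) - 2464) - 44 = ((44 + 66) - 2464) - 44 = (110 - 2464) - 44 = -2354 - 44 = -2398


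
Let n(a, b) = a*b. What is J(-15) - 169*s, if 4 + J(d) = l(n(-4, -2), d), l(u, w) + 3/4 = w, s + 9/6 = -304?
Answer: 206439/4 ≈ 51610.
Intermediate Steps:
s = -611/2 (s = -3/2 - 304 = -611/2 ≈ -305.50)
l(u, w) = -3/4 + w
J(d) = -19/4 + d (J(d) = -4 + (-3/4 + d) = -19/4 + d)
J(-15) - 169*s = (-19/4 - 15) - 169*(-611/2) = -79/4 + 103259/2 = 206439/4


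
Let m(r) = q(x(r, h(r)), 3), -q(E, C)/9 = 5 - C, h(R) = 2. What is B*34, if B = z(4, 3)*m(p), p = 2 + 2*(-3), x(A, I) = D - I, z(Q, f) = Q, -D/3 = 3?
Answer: -2448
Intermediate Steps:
D = -9 (D = -3*3 = -9)
x(A, I) = -9 - I
p = -4 (p = 2 - 6 = -4)
q(E, C) = -45 + 9*C (q(E, C) = -9*(5 - C) = -45 + 9*C)
m(r) = -18 (m(r) = -45 + 9*3 = -45 + 27 = -18)
B = -72 (B = 4*(-18) = -72)
B*34 = -72*34 = -2448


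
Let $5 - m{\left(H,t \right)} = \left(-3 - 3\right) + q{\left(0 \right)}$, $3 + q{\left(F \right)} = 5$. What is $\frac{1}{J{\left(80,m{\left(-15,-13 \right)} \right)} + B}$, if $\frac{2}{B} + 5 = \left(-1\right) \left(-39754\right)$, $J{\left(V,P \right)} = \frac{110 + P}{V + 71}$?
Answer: $\frac{6002099}{4730433} \approx 1.2688$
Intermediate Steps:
$q{\left(F \right)} = 2$ ($q{\left(F \right)} = -3 + 5 = 2$)
$m{\left(H,t \right)} = 9$ ($m{\left(H,t \right)} = 5 - \left(\left(-3 - 3\right) + 2\right) = 5 - \left(-6 + 2\right) = 5 - -4 = 5 + 4 = 9$)
$J{\left(V,P \right)} = \frac{110 + P}{71 + V}$
$B = \frac{2}{39749}$ ($B = \frac{2}{-5 - -39754} = \frac{2}{-5 + 39754} = \frac{2}{39749} \approx 5.0316 \cdot 10^{-5}$)
$\frac{1}{J{\left(80,m{\left(-15,-13 \right)} \right)} + B} = \frac{1}{\frac{110 + 9}{71 + 80} + \frac{2}{39749}} = \frac{1}{\frac{1}{151} \cdot 119 + \frac{2}{39749}} = \frac{1}{\frac{119}{151} + \frac{2}{39749}} = \frac{1}{\frac{4730433}{6002099}} = \frac{6002099}{4730433}$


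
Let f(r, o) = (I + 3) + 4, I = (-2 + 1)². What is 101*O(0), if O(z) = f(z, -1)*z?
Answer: 0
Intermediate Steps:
I = 1 (I = (-1)² = 1)
f(r, o) = 8 (f(r, o) = (1 + 3) + 4 = 4 + 4 = 8)
O(z) = 8*z
101*O(0) = 101*(8*0) = 101*0 = 0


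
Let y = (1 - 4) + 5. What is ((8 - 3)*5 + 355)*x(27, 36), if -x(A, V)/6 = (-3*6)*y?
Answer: 82080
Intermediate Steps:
y = 2 (y = -3 + 5 = 2)
x(A, V) = 216 (x(A, V) = -6*(-3*6)*2 = -(-108)*2 = -6*(-36) = 216)
((8 - 3)*5 + 355)*x(27, 36) = ((8 - 3)*5 + 355)*216 = (5*5 + 355)*216 = (25 + 355)*216 = 380*216 = 82080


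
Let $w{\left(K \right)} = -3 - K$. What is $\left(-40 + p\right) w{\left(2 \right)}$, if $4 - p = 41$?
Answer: $385$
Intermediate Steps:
$p = -37$ ($p = 4 - 41 = -37$)
$\left(-40 + p\right) w{\left(2 \right)} = \left(-40 - 37\right) \left(-3 - 2\right) = - 77 \left(-3 - 2\right) = \left(-77\right) \left(-5\right) = 385$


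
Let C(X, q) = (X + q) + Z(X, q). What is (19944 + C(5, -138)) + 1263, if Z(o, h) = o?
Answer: 21079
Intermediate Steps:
C(X, q) = q + 2*X (C(X, q) = (X + q) + X = q + 2*X)
(19944 + C(5, -138)) + 1263 = (19944 + (-138 + 2*5)) + 1263 = (19944 + (-138 + 10)) + 1263 = (19944 - 128) + 1263 = 19816 + 1263 = 21079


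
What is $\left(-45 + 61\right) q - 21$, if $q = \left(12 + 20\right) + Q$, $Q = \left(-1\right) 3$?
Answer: $443$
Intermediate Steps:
$Q = -3$
$q = 29$ ($q = \left(12 + 20\right) - 3 = 32 - 3 = 29$)
$\left(-45 + 61\right) q - 21 = \left(-45 + 61\right) 29 - 21 = 16 \cdot 29 - 21 = 464 - 21 = 443$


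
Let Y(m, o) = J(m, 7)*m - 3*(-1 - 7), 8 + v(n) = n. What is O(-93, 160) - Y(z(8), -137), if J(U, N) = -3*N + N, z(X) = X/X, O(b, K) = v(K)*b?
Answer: -14146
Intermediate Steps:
v(n) = -8 + n
O(b, K) = b*(-8 + K) (O(b, K) = (-8 + K)*b = b*(-8 + K))
z(X) = 1
J(U, N) = -2*N
Y(m, o) = 24 - 14*m (Y(m, o) = (-2*7)*m - 3*(-1 - 7) = -14*m - 3*(-8) = -14*m + 24 = 24 - 14*m)
O(-93, 160) - Y(z(8), -137) = -93*(-8 + 160) - (24 - 14*1) = -93*152 - (24 - 14) = -14136 - 1*10 = -14136 - 10 = -14146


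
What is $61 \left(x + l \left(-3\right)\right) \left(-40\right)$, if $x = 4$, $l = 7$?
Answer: $41480$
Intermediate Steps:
$61 \left(x + l \left(-3\right)\right) \left(-40\right) = 61 \left(4 + 7 \left(-3\right)\right) \left(-40\right) = 61 \left(4 - 21\right) \left(-40\right) = 61 \left(-17\right) \left(-40\right) = \left(-1037\right) \left(-40\right) = 41480$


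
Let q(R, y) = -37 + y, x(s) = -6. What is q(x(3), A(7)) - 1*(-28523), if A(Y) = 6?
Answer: 28492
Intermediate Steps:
q(x(3), A(7)) - 1*(-28523) = (-37 + 6) - 1*(-28523) = -31 + 28523 = 28492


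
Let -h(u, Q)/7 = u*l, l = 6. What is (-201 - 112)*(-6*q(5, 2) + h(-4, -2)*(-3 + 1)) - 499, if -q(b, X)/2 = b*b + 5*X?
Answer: -26791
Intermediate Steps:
q(b, X) = -10*X - 2*b**2 (q(b, X) = -2*(b*b + 5*X) = -2*(b**2 + 5*X) = -10*X - 2*b**2)
h(u, Q) = -42*u (h(u, Q) = -7*u*6 = -42*u)
(-201 - 112)*(-6*q(5, 2) + h(-4, -2)*(-3 + 1)) - 499 = (-201 - 112)*(-6*(-10*2 - 2*5**2) + (-42*(-4))*(-3 + 1)) - 499 = -313*(-6*(-20 - 2*25) + 168*(-2)) - 499 = -313*(-6*(-20 - 50) - 336) - 499 = -313*(-6*(-70) - 336) - 499 = -313*(420 - 336) - 499 = -313*84 - 499 = -26292 - 499 = -26791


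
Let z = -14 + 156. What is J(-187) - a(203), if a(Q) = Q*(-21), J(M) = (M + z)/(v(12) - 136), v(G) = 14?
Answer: 520131/122 ≈ 4263.4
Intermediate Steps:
z = 142
J(M) = -71/61 - M/122 (J(M) = (M + 142)/(14 - 136) = (142 + M)/(-122) = (142 + M)*(-1/122) = -71/61 - M/122)
a(Q) = -21*Q
J(-187) - a(203) = (-71/61 - 1/122*(-187)) - (-21)*203 = (-71/61 + 187/122) - 1*(-4263) = 45/122 + 4263 = 520131/122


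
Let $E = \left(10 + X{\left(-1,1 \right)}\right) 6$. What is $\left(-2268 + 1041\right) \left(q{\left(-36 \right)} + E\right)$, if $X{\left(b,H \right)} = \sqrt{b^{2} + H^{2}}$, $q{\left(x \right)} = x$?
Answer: $-29448 - 7362 \sqrt{2} \approx -39859.0$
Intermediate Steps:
$X{\left(b,H \right)} = \sqrt{H^{2} + b^{2}}$
$E = 60 + 6 \sqrt{2}$ ($E = \left(10 + \sqrt{1^{2} + \left(-1\right)^{2}}\right) 6 = \left(10 + \sqrt{1 + 1}\right) 6 = \left(10 + \sqrt{2}\right) 6 = 60 + 6 \sqrt{2} \approx 68.485$)
$\left(-2268 + 1041\right) \left(q{\left(-36 \right)} + E\right) = \left(-2268 + 1041\right) \left(-36 + \left(60 + 6 \sqrt{2}\right)\right) = - 1227 \left(24 + 6 \sqrt{2}\right) = -29448 - 7362 \sqrt{2}$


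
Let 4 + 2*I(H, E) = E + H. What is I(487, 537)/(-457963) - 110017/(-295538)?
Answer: 2954881823/7961498182 ≈ 0.37115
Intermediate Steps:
I(H, E) = -2 + E/2 + H/2 (I(H, E) = -2 + (E + H)/2 = -2 + (E/2 + H/2) = -2 + E/2 + H/2)
I(487, 537)/(-457963) - 110017/(-295538) = (-2 + (1/2)*537 + (1/2)*487)/(-457963) - 110017/(-295538) = (-2 + 537/2 + 487/2)*(-1/457963) - 110017*(-1/295538) = 510*(-1/457963) + 110017/295538 = -30/26939 + 110017/295538 = 2954881823/7961498182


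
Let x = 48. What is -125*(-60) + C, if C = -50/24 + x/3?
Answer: 90167/12 ≈ 7513.9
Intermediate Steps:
C = 167/12 (C = -50/24 + 48/3 = -50*1/24 + 48*(⅓) = -25/12 + 16 = 167/12 ≈ 13.917)
-125*(-60) + C = -125*(-60) + 167/12 = 7500 + 167/12 = 90167/12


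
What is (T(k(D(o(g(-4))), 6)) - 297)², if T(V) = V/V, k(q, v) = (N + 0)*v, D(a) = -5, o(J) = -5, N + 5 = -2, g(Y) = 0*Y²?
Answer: 87616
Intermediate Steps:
g(Y) = 0
N = -7 (N = -5 - 2 = -7)
k(q, v) = -7*v (k(q, v) = (-7 + 0)*v = -7*v)
T(V) = 1
(T(k(D(o(g(-4))), 6)) - 297)² = (1 - 297)² = (-296)² = 87616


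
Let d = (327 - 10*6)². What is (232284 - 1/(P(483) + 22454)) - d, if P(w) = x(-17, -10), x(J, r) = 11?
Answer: 3616752674/22465 ≈ 1.6100e+5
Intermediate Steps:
P(w) = 11
d = 71289 (d = (327 - 60)² = 267² = 71289)
(232284 - 1/(P(483) + 22454)) - d = (232284 - 1/(11 + 22454)) - 1*71289 = (232284 - 1/22465) - 71289 = 5218260059/22465 - 71289 = 3616752674/22465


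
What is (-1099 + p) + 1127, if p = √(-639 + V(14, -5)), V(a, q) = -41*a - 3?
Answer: 28 + 8*I*√19 ≈ 28.0 + 34.871*I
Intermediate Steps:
V(a, q) = -3 - 41*a
p = 8*I*√19 (p = √(-639 + (-3 - 41*14)) = √(-639 + (-3 - 574)) = √(-639 - 577) = √(-1216) = 8*I*√19 ≈ 34.871*I)
(-1099 + p) + 1127 = (-1099 + 8*I*√19) + 1127 = 28 + 8*I*√19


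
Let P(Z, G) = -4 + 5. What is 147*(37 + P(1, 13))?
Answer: 5586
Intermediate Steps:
P(Z, G) = 1
147*(37 + P(1, 13)) = 147*(37 + 1) = 147*38 = 5586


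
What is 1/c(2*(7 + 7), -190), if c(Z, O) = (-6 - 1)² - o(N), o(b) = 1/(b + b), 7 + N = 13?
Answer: 12/587 ≈ 0.020443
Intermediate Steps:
N = 6 (N = -7 + 13 = 6)
o(b) = 1/(2*b)
c(Z, O) = 587/12 (c(Z, O) = (-6 - 1)² - 1/(2*6) = (-7)² - 1/(2*6) = 49 - 1*1/12 = 49 - 1/12 = 587/12)
1/c(2*(7 + 7), -190) = 1/(587/12) = 12/587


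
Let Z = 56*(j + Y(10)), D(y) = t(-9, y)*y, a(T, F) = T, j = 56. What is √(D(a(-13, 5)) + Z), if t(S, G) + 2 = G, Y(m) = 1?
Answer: √3387 ≈ 58.198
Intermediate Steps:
t(S, G) = -2 + G
D(y) = y*(-2 + y) (D(y) = (-2 + y)*y = y*(-2 + y))
Z = 3192 (Z = 56*(56 + 1) = 56*57 = 3192)
√(D(a(-13, 5)) + Z) = √(-13*(-2 - 13) + 3192) = √(-13*(-15) + 3192) = √(195 + 3192) = √3387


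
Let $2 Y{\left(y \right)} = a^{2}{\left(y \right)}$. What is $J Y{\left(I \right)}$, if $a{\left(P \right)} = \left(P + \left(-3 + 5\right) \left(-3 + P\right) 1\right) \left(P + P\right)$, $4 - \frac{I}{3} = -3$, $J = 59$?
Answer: $169071462$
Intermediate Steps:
$I = 21$ ($I = 12 - -9 = 12 + 9 = 21$)
$a{\left(P \right)} = 2 P \left(-6 + 3 P\right)$ ($a{\left(P \right)} = \left(P + 2 \left(-3 + P\right)\right) 2 P = \left(P + \left(-6 + 2 P\right)\right) 2 P = \left(-6 + 3 P\right) 2 P = 2 P \left(-6 + 3 P\right)$)
$Y{\left(y \right)} = 18 y^{2} \left(-2 + y\right)^{2}$ ($Y{\left(y \right)} = \frac{\left(6 y \left(-2 + y\right)\right)^{2}}{2} = \frac{36 y^{2} \left(-2 + y\right)^{2}}{2} = 18 y^{2} \left(-2 + y\right)^{2}$)
$J Y{\left(I \right)} = 59 \cdot 18 \cdot 21^{2} \left(-2 + 21\right)^{2} = 59 \cdot 18 \cdot 441 \cdot 19^{2} = 59 \cdot 18 \cdot 441 \cdot 361 = 59 \cdot 2865618 = 169071462$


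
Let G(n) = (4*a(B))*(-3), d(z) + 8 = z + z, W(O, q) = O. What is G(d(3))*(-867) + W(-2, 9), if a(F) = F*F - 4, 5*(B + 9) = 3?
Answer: 17312206/25 ≈ 6.9249e+5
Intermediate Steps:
B = -42/5 (B = -9 + (⅕)*3 = -9 + ⅗ = -42/5 ≈ -8.4000)
d(z) = -8 + 2*z (d(z) = -8 + (z + z) = -8 + 2*z)
a(F) = -4 + F² (a(F) = F² - 4 = -4 + F²)
G(n) = -19968/25 (G(n) = (4*(-4 + (-42/5)²))*(-3) = (4*(-4 + 1764/25))*(-3) = (4*(1664/25))*(-3) = (6656/25)*(-3) = -19968/25)
G(d(3))*(-867) + W(-2, 9) = -19968/25*(-867) - 2 = 17312256/25 - 2 = 17312206/25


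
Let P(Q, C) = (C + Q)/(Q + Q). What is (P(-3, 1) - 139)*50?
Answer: -20800/3 ≈ -6933.3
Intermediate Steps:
P(Q, C) = (C + Q)/(2*Q) (P(Q, C) = (C + Q)/((2*Q)) = (C + Q)*(1/(2*Q)) = (C + Q)/(2*Q))
(P(-3, 1) - 139)*50 = ((1/2)*(1 - 3)/(-3) - 139)*50 = ((1/2)*(-1/3)*(-2) - 139)*50 = (1/3 - 139)*50 = -416/3*50 = -20800/3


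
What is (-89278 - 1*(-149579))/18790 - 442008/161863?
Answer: 1455170443/3041405770 ≈ 0.47845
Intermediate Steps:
(-89278 - 1*(-149579))/18790 - 442008/161863 = (-89278 + 149579)*(1/18790) - 442008*1/161863 = 60301*(1/18790) - 442008/161863 = 60301/18790 - 442008/161863 = 1455170443/3041405770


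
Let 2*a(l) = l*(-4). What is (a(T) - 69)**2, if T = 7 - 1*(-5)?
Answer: 8649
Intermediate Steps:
T = 12 (T = 7 + 5 = 12)
a(l) = -2*l (a(l) = (l*(-4))/2 = (-4*l)/2 = -2*l)
(a(T) - 69)**2 = (-2*12 - 69)**2 = (-24 - 69)**2 = (-93)**2 = 8649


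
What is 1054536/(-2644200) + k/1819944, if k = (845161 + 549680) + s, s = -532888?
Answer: 4999717453/66837443400 ≈ 0.074804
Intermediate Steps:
k = 861953 (k = (845161 + 549680) - 532888 = 1394841 - 532888 = 861953)
1054536/(-2644200) + k/1819944 = 1054536/(-2644200) + 861953/1819944 = 1054536*(-1/2644200) + 861953*(1/1819944) = -43939/110175 + 861953/1819944 = 4999717453/66837443400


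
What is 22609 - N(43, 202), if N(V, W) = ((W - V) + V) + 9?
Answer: 22398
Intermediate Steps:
N(V, W) = 9 + W (N(V, W) = W + 9 = 9 + W)
22609 - N(43, 202) = 22609 - (9 + 202) = 22609 - 1*211 = 22609 - 211 = 22398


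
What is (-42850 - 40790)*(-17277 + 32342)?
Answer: -1260036600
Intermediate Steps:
(-42850 - 40790)*(-17277 + 32342) = -83640*15065 = -1260036600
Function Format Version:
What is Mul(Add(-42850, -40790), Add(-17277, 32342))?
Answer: -1260036600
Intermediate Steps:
Mul(Add(-42850, -40790), Add(-17277, 32342)) = Mul(-83640, 15065) = -1260036600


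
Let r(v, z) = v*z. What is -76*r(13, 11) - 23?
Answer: -10891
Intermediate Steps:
-76*r(13, 11) - 23 = -988*11 - 23 = -76*143 - 23 = -10868 - 23 = -10891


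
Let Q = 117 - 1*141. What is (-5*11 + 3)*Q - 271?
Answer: 977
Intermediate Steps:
Q = -24 (Q = 117 - 141 = -24)
(-5*11 + 3)*Q - 271 = (-5*11 + 3)*(-24) - 271 = (-55 + 3)*(-24) - 271 = -52*(-24) - 271 = 1248 - 271 = 977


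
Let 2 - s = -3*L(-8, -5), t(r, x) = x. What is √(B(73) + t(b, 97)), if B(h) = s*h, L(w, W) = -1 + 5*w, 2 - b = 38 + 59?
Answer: 4*I*√546 ≈ 93.467*I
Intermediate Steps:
b = -95 (b = 2 - (38 + 59) = 2 - 1*97 = 2 - 97 = -95)
s = -121 (s = 2 - (-3)*(-1 + 5*(-8)) = 2 - (-3)*(-1 - 40) = 2 - (-3)*(-41) = 2 - 1*123 = 2 - 123 = -121)
B(h) = -121*h
√(B(73) + t(b, 97)) = √(-121*73 + 97) = √(-8833 + 97) = √(-8736) = 4*I*√546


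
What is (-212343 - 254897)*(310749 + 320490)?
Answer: -294940110360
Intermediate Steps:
(-212343 - 254897)*(310749 + 320490) = -467240*631239 = -294940110360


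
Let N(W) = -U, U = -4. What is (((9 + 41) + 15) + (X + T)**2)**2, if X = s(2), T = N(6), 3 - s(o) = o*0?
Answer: 12996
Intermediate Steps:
N(W) = 4 (N(W) = -1*(-4) = 4)
s(o) = 3 (s(o) = 3 - o*0 = 3 - 1*0 = 3 + 0 = 3)
T = 4
X = 3
(((9 + 41) + 15) + (X + T)**2)**2 = (((9 + 41) + 15) + (3 + 4)**2)**2 = ((50 + 15) + 7**2)**2 = (65 + 49)**2 = 114**2 = 12996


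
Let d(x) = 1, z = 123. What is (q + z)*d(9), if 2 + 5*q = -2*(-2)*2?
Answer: 621/5 ≈ 124.20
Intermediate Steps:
q = 6/5 (q = -⅖ + (-2*(-2)*2)/5 = -⅖ + (4*2)/5 = -⅖ + (⅕)*8 = -⅖ + 8/5 = 6/5 ≈ 1.2000)
(q + z)*d(9) = (6/5 + 123)*1 = (621/5)*1 = 621/5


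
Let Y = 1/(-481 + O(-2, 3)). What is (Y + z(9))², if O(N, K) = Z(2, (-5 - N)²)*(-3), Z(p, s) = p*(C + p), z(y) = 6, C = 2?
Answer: 9174841/255025 ≈ 35.976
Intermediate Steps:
Z(p, s) = p*(2 + p)
O(N, K) = -24 (O(N, K) = (2*(2 + 2))*(-3) = (2*4)*(-3) = 8*(-3) = -24)
Y = -1/505 (Y = 1/(-481 - 24) = 1/(-505) = -1/505 ≈ -0.0019802)
(Y + z(9))² = (-1/505 + 6)² = (3029/505)² = 9174841/255025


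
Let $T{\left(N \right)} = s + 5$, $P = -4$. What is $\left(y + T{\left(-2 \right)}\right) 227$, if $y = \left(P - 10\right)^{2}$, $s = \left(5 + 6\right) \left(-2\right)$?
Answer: $40633$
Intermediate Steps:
$s = -22$ ($s = 11 \left(-2\right) = -22$)
$T{\left(N \right)} = -17$ ($T{\left(N \right)} = -22 + 5 = -17$)
$y = 196$ ($y = \left(-4 - 10\right)^{2} = \left(-14\right)^{2} = 196$)
$\left(y + T{\left(-2 \right)}\right) 227 = \left(196 - 17\right) 227 = 179 \cdot 227 = 40633$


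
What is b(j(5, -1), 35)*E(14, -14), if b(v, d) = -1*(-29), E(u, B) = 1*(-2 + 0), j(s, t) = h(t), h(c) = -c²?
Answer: -58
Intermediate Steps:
j(s, t) = -t²
E(u, B) = -2 (E(u, B) = 1*(-2) = -2)
b(v, d) = 29
b(j(5, -1), 35)*E(14, -14) = 29*(-2) = -58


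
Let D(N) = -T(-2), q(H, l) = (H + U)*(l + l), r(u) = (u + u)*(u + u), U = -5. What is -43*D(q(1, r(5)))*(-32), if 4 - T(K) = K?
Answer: -8256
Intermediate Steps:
T(K) = 4 - K
r(u) = 4*u**2 (r(u) = (2*u)*(2*u) = 4*u**2)
q(H, l) = 2*l*(-5 + H) (q(H, l) = (H - 5)*(l + l) = (-5 + H)*(2*l) = 2*l*(-5 + H))
D(N) = -6 (D(N) = -(4 - 1*(-2)) = -(4 + 2) = -1*6 = -6)
-43*D(q(1, r(5)))*(-32) = -43*(-6)*(-32) = 258*(-32) = -8256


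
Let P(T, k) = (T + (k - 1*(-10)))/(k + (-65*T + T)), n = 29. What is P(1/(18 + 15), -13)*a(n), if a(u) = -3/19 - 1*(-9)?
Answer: 16464/9367 ≈ 1.7577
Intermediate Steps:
P(T, k) = (10 + T + k)/(k - 64*T) (P(T, k) = (T + (k + 10))/(k - 64*T) = (T + (10 + k))/(k - 64*T) = (10 + T + k)/(k - 64*T))
a(u) = 168/19 (a(u) = -3*1/19 + 9 = -3/19 + 9 = 168/19)
P(1/(18 + 15), -13)*a(n) = ((10 + 1/(18 + 15) - 13)/(-13 - 64/(18 + 15)))*(168/19) = ((10 + 1/33 - 13)/(-13 - 64/33))*(168/19) = ((10 + 1/33 - 13)/(-13 - 64*1/33))*(168/19) = (-98/33/(-13 - 64/33))*(168/19) = (-98/33/(-493/33))*(168/19) = -33/493*(-98/33)*(168/19) = (98/493)*(168/19) = 16464/9367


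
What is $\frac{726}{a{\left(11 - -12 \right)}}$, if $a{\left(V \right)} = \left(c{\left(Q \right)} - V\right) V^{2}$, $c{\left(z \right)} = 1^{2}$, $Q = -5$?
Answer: $- \frac{33}{529} \approx -0.062382$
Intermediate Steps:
$c{\left(z \right)} = 1$
$a{\left(V \right)} = V^{2} \left(1 - V\right)$ ($a{\left(V \right)} = \left(1 - V\right) V^{2} = V^{2} \left(1 - V\right)$)
$\frac{726}{a{\left(11 - -12 \right)}} = \frac{726}{\left(11 - -12\right)^{2} \left(1 - \left(11 - -12\right)\right)} = \frac{726}{\left(11 + 12\right)^{2} \left(1 - \left(11 + 12\right)\right)} = \frac{726}{23^{2} \left(1 - 23\right)} = \frac{726}{529 \left(1 - 23\right)} = \frac{726}{529 \left(-22\right)} = \frac{726}{-11638} = 726 \left(- \frac{1}{11638}\right) = - \frac{33}{529}$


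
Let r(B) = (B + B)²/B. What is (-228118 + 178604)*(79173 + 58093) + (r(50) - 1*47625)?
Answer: -6796636149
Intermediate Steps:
r(B) = 4*B (r(B) = (2*B)²/B = (4*B²)/B = 4*B)
(-228118 + 178604)*(79173 + 58093) + (r(50) - 1*47625) = (-228118 + 178604)*(79173 + 58093) + (4*50 - 1*47625) = -49514*137266 + (200 - 47625) = -6796588724 - 47425 = -6796636149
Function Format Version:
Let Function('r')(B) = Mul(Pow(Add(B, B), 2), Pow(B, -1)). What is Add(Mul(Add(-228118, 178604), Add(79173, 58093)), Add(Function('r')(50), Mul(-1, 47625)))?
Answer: -6796636149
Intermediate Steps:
Function('r')(B) = Mul(4, B) (Function('r')(B) = Mul(Pow(Mul(2, B), 2), Pow(B, -1)) = Mul(Mul(4, Pow(B, 2)), Pow(B, -1)) = Mul(4, B))
Add(Mul(Add(-228118, 178604), Add(79173, 58093)), Add(Function('r')(50), Mul(-1, 47625))) = Add(Mul(Add(-228118, 178604), Add(79173, 58093)), Add(Mul(4, 50), Mul(-1, 47625))) = Add(Mul(-49514, 137266), Add(200, -47625)) = Add(-6796588724, -47425) = -6796636149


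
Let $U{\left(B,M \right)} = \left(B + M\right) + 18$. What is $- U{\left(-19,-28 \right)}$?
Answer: $29$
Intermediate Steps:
$U{\left(B,M \right)} = 18 + B + M$
$- U{\left(-19,-28 \right)} = - (18 - 19 - 28) = \left(-1\right) \left(-29\right) = 29$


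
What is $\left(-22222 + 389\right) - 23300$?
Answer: $-45133$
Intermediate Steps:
$\left(-22222 + 389\right) - 23300 = -21833 - 23300 = -45133$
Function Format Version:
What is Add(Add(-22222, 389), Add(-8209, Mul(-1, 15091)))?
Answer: -45133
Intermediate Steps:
Add(Add(-22222, 389), Add(-8209, Mul(-1, 15091))) = Add(-21833, Add(-8209, -15091)) = Add(-21833, -23300) = -45133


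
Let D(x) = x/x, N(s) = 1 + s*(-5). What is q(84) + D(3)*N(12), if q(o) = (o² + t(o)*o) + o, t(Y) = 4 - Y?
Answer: 361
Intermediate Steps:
N(s) = 1 - 5*s
q(o) = o + o² + o*(4 - o) (q(o) = (o² + (4 - o)*o) + o = (o² + o*(4 - o)) + o = o + o² + o*(4 - o))
D(x) = 1
q(84) + D(3)*N(12) = 5*84 + 1*(1 - 5*12) = 420 + 1*(1 - 60) = 420 + 1*(-59) = 420 - 59 = 361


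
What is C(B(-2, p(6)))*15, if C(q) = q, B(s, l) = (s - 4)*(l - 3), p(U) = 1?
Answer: 180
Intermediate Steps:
B(s, l) = (-4 + s)*(-3 + l)
C(B(-2, p(6)))*15 = (12 - 4*1 - 3*(-2) + 1*(-2))*15 = (12 - 4 + 6 - 2)*15 = 12*15 = 180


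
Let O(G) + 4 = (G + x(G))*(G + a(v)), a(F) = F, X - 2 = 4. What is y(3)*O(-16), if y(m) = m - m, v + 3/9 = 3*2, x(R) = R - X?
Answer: 0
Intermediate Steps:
X = 6 (X = 2 + 4 = 6)
x(R) = -6 + R (x(R) = R - 1*6 = R - 6 = -6 + R)
v = 17/3 (v = -1/3 + 3*2 = -1/3 + 6 = 17/3 ≈ 5.6667)
y(m) = 0
O(G) = -4 + (-6 + 2*G)*(17/3 + G) (O(G) = -4 + (G + (-6 + G))*(G + 17/3) = -4 + (-6 + 2*G)*(17/3 + G))
y(3)*O(-16) = 0*(-38 + 2*(-16)**2 + (16/3)*(-16)) = 0*(-38 + 2*256 - 256/3) = 0*(-38 + 512 - 256/3) = 0*(1166/3) = 0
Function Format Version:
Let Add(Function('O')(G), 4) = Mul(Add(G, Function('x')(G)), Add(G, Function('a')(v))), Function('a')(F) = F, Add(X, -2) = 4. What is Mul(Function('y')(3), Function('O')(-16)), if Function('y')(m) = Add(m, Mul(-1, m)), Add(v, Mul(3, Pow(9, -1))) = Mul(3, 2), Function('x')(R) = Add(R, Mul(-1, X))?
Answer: 0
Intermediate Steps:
X = 6 (X = Add(2, 4) = 6)
Function('x')(R) = Add(-6, R) (Function('x')(R) = Add(R, Mul(-1, 6)) = Add(R, -6) = Add(-6, R))
v = Rational(17, 3) (v = Add(Rational(-1, 3), Mul(3, 2)) = Add(Rational(-1, 3), 6) = Rational(17, 3) ≈ 5.6667)
Function('y')(m) = 0
Function('O')(G) = Add(-4, Mul(Add(-6, Mul(2, G)), Add(Rational(17, 3), G))) (Function('O')(G) = Add(-4, Mul(Add(G, Add(-6, G)), Add(G, Rational(17, 3)))) = Add(-4, Mul(Add(-6, Mul(2, G)), Add(Rational(17, 3), G))))
Mul(Function('y')(3), Function('O')(-16)) = Mul(0, Add(-38, Mul(2, Pow(-16, 2)), Mul(Rational(16, 3), -16))) = Mul(0, Add(-38, Mul(2, 256), Rational(-256, 3))) = Mul(0, Add(-38, 512, Rational(-256, 3))) = Mul(0, Rational(1166, 3)) = 0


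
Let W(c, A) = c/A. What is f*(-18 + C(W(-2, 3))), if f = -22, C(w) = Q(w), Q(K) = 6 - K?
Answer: 748/3 ≈ 249.33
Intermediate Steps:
C(w) = 6 - w
f*(-18 + C(W(-2, 3))) = -22*(-18 + (6 - (-2)/3)) = -22*(-18 + (6 - 1*(-⅔))) = -22*(-18 + (6 + ⅔)) = -22*(-18 + 20/3) = -22*(-34/3) = 748/3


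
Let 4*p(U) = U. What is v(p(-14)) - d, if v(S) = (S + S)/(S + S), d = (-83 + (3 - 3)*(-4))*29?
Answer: 2408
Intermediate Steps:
p(U) = U/4
d = -2407 (d = (-83 + 0*(-4))*29 = (-83 + 0)*29 = -83*29 = -2407)
v(S) = 1 (v(S) = (2*S)/((2*S)) = (2*S)*(1/(2*S)) = 1)
v(p(-14)) - d = 1 - 1*(-2407) = 1 + 2407 = 2408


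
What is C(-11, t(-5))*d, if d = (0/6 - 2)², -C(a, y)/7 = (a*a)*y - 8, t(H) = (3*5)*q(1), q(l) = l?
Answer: -50596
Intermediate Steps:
t(H) = 15 (t(H) = (3*5)*1 = 15*1 = 15)
C(a, y) = 56 - 7*y*a² (C(a, y) = -7*((a*a)*y - 8) = -7*(a²*y - 8) = -7*(y*a² - 8) = -7*(-8 + y*a²) = 56 - 7*y*a²)
d = 4 (d = (0*(⅙) - 2)² = (0 - 2)² = (-2)² = 4)
C(-11, t(-5))*d = (56 - 7*15*(-11)²)*4 = (56 - 7*15*121)*4 = (56 - 12705)*4 = -12649*4 = -50596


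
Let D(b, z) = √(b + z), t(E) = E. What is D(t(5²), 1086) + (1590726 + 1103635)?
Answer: 2694361 + √1111 ≈ 2.6944e+6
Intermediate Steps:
D(t(5²), 1086) + (1590726 + 1103635) = √(5² + 1086) + (1590726 + 1103635) = √(25 + 1086) + 2694361 = √1111 + 2694361 = 2694361 + √1111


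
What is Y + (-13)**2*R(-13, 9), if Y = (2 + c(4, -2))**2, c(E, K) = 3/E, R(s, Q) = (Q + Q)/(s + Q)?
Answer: -12047/16 ≈ -752.94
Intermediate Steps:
R(s, Q) = 2*Q/(Q + s) (R(s, Q) = (2*Q)/(Q + s) = 2*Q/(Q + s))
Y = 121/16 (Y = (2 + 3/4)**2 = (11/4)**2 = 121/16 ≈ 7.5625)
Y + (-13)**2*R(-13, 9) = 121/16 + (-13)**2*(2*9/(9 - 13)) = 121/16 + 169*(2*9/(-4)) = 121/16 + 169*(2*9*(-1/4)) = 121/16 + 169*(-9/2) = 121/16 - 1521/2 = -12047/16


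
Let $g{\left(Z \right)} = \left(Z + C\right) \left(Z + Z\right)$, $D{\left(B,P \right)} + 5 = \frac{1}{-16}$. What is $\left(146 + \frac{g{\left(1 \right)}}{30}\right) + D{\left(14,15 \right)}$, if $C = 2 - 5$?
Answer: $\frac{33793}{240} \approx 140.8$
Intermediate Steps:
$C = -3$ ($C = 2 - 5 = -3$)
$D{\left(B,P \right)} = - \frac{81}{16}$ ($D{\left(B,P \right)} = -5 + \frac{1}{-16} = -5 - \frac{1}{16} = - \frac{81}{16}$)
$g{\left(Z \right)} = 2 Z \left(-3 + Z\right)$ ($g{\left(Z \right)} = \left(Z - 3\right) \left(Z + Z\right) = \left(-3 + Z\right) 2 Z = 2 Z \left(-3 + Z\right)$)
$\left(146 + \frac{g{\left(1 \right)}}{30}\right) + D{\left(14,15 \right)} = \left(146 + \frac{2 \cdot 1 \left(-3 + 1\right)}{30}\right) - \frac{81}{16} = \left(146 + 2 \cdot 1 \left(-2\right) \frac{1}{30}\right) - \frac{81}{16} = \left(146 - \frac{2}{15}\right) - \frac{81}{16} = \frac{2188}{15} - \frac{81}{16} = \frac{33793}{240}$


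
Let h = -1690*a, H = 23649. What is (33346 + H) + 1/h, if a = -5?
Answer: 481607751/8450 ≈ 56995.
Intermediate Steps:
h = 8450 (h = -1690*(-5) = 8450)
(33346 + H) + 1/h = (33346 + 23649) + 1/8450 = 56995 + 1/8450 = 481607751/8450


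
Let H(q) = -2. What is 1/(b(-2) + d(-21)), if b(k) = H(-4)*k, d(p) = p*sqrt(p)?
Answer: 4/9277 + 21*I*sqrt(21)/9277 ≈ 0.00043117 + 0.010373*I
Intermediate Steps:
d(p) = p**(3/2)
b(k) = -2*k
1/(b(-2) + d(-21)) = 1/(-2*(-2) + (-21)**(3/2)) = 1/(4 - 21*I*sqrt(21))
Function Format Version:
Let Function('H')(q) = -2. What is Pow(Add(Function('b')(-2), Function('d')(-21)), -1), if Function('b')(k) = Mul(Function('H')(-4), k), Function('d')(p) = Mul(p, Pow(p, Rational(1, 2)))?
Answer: Add(Rational(4, 9277), Mul(Rational(21, 9277), I, Pow(21, Rational(1, 2)))) ≈ Add(0.00043117, Mul(0.010373, I))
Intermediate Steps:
Function('d')(p) = Pow(p, Rational(3, 2))
Function('b')(k) = Mul(-2, k)
Pow(Add(Function('b')(-2), Function('d')(-21)), -1) = Pow(Add(Mul(-2, -2), Pow(-21, Rational(3, 2))), -1) = Pow(Add(4, Mul(-21, I, Pow(21, Rational(1, 2)))), -1)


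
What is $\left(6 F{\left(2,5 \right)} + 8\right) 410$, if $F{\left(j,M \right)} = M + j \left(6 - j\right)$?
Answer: $35260$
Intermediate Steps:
$\left(6 F{\left(2,5 \right)} + 8\right) 410 = \left(6 \left(5 - 2^{2} + 6 \cdot 2\right) + 8\right) 410 = \left(6 \left(5 - 4 + 12\right) + 8\right) 410 = \left(6 \cdot 13 + 8\right) 410 = \left(78 + 8\right) 410 = 86 \cdot 410 = 35260$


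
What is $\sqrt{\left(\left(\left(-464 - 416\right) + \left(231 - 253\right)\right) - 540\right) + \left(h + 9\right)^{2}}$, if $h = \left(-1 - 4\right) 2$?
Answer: $i \sqrt{1441} \approx 37.961 i$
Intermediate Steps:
$h = -10$ ($h = \left(-5\right) 2 = -10$)
$\sqrt{\left(\left(\left(-464 - 416\right) + \left(231 - 253\right)\right) - 540\right) + \left(h + 9\right)^{2}} = \sqrt{\left(\left(\left(-464 - 416\right) + \left(231 - 253\right)\right) - 540\right) + \left(-10 + 9\right)^{2}} = \sqrt{\left(\left(-880 - 22\right) - 540\right) + \left(-1\right)^{2}} = \sqrt{\left(-902 - 540\right) + 1} = \sqrt{-1442 + 1} = \sqrt{-1441} = i \sqrt{1441}$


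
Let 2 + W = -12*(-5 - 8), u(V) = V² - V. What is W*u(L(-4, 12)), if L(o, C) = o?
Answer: 3080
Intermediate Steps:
W = 154 (W = -2 - 12*(-5 - 8) = -2 - 12*(-13) = -2 + 156 = 154)
W*u(L(-4, 12)) = 154*(-4*(-1 - 4)) = 154*(-4*(-5)) = 154*20 = 3080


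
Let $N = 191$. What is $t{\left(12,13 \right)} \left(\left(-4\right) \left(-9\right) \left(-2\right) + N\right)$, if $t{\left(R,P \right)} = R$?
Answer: $1428$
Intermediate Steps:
$t{\left(12,13 \right)} \left(\left(-4\right) \left(-9\right) \left(-2\right) + N\right) = 12 \left(\left(-4\right) \left(-9\right) \left(-2\right) + 191\right) = 12 \left(36 \left(-2\right) + 191\right) = 12 \left(-72 + 191\right) = 12 \cdot 119 = 1428$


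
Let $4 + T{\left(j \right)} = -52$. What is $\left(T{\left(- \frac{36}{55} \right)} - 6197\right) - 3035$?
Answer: $-9288$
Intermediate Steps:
$T{\left(j \right)} = -56$ ($T{\left(j \right)} = -4 - 52 = -56$)
$\left(T{\left(- \frac{36}{55} \right)} - 6197\right) - 3035 = \left(-56 - 6197\right) - 3035 = -6253 - 3035 = -9288$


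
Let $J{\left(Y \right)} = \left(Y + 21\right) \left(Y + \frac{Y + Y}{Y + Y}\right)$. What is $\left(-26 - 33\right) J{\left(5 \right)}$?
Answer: $-9204$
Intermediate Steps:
$J{\left(Y \right)} = \left(1 + Y\right) \left(21 + Y\right)$ ($J{\left(Y \right)} = \left(21 + Y\right) \left(Y + \frac{2 Y}{2 Y}\right) = \left(21 + Y\right) \left(Y + 2 Y \frac{1}{2 Y}\right) = \left(21 + Y\right) \left(Y + 1\right) = \left(21 + Y\right) \left(1 + Y\right) = \left(1 + Y\right) \left(21 + Y\right)$)
$\left(-26 - 33\right) J{\left(5 \right)} = \left(-26 - 33\right) \left(21 + 5^{2} + 22 \cdot 5\right) = \left(-26 - 33\right) \left(21 + 25 + 110\right) = \left(-59\right) 156 = -9204$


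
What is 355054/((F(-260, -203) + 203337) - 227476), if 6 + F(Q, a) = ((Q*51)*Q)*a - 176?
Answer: -355054/699887121 ≈ -0.00050730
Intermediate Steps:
F(Q, a) = -182 + 51*a*Q**2 (F(Q, a) = -6 + (((Q*51)*Q)*a - 176) = -6 + (((51*Q)*Q)*a - 176) = -6 + ((51*Q**2)*a - 176) = -6 + (51*a*Q**2 - 176) = -6 + (-176 + 51*a*Q**2) = -182 + 51*a*Q**2)
355054/((F(-260, -203) + 203337) - 227476) = 355054/(((-182 + 51*(-203)*(-260)**2) + 203337) - 227476) = 355054/(((-182 + 51*(-203)*67600) + 203337) - 227476) = 355054/(((-182 - 699862800) + 203337) - 227476) = 355054/((-699862982 + 203337) - 227476) = 355054/(-699659645 - 227476) = 355054/(-699887121) = 355054*(-1/699887121) = -355054/699887121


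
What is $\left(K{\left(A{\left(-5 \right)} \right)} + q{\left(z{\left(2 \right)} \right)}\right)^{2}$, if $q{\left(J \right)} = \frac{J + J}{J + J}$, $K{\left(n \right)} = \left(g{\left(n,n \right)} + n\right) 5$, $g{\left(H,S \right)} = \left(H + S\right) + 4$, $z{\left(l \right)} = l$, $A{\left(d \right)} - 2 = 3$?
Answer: $9216$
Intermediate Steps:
$A{\left(d \right)} = 5$ ($A{\left(d \right)} = 2 + 3 = 5$)
$g{\left(H,S \right)} = 4 + H + S$
$K{\left(n \right)} = 20 + 15 n$ ($K{\left(n \right)} = \left(\left(4 + n + n\right) + n\right) 5 = \left(\left(4 + 2 n\right) + n\right) 5 = \left(4 + 3 n\right) 5 = 20 + 15 n$)
$q{\left(J \right)} = 1$ ($q{\left(J \right)} = \frac{2 J}{2 J} = 2 J \frac{1}{2 J} = 1$)
$\left(K{\left(A{\left(-5 \right)} \right)} + q{\left(z{\left(2 \right)} \right)}\right)^{2} = \left(\left(20 + 15 \cdot 5\right) + 1\right)^{2} = \left(\left(20 + 75\right) + 1\right)^{2} = \left(95 + 1\right)^{2} = 96^{2} = 9216$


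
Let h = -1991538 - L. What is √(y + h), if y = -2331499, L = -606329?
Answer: 2*I*√929177 ≈ 1927.9*I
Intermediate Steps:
h = -1385209 (h = -1991538 - 1*(-606329) = -1991538 + 606329 = -1385209)
√(y + h) = √(-2331499 - 1385209) = √(-3716708) = 2*I*√929177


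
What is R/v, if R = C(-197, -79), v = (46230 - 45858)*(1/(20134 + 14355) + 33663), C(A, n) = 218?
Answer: 3759301/215946596688 ≈ 1.7408e-5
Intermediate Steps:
v = 431893193376/34489 (v = 372*(1/34489 + 33663) = 372*(1161003208/34489) = 431893193376/34489 ≈ 1.2523e+7)
R = 218
R/v = 218/(431893193376/34489) = 218*(34489/431893193376) = 3759301/215946596688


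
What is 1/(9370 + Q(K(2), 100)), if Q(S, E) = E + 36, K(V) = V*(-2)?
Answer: 1/9506 ≈ 0.00010520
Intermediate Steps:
K(V) = -2*V
Q(S, E) = 36 + E
1/(9370 + Q(K(2), 100)) = 1/(9370 + (36 + 100)) = 1/(9370 + 136) = 1/9506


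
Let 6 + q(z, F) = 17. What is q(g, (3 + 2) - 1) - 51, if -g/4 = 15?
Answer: -40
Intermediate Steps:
g = -60 (g = -4*15 = -60)
q(z, F) = 11 (q(z, F) = -6 + 17 = 11)
q(g, (3 + 2) - 1) - 51 = 11 - 51 = -40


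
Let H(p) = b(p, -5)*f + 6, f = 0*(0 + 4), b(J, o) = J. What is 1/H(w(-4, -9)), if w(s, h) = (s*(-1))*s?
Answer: ⅙ ≈ 0.16667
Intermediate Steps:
f = 0 (f = 0*4 = 0)
w(s, h) = -s² (w(s, h) = (-s)*s = -s²)
H(p) = 6 (H(p) = p*0 + 6 = 0 + 6 = 6)
1/H(w(-4, -9)) = 1/6 = ⅙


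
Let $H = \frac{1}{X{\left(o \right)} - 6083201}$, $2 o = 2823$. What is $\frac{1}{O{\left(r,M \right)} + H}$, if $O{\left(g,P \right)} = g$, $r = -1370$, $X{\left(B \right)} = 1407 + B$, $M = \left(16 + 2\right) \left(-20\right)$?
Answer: $- \frac{12160765}{16660248052} \approx -0.00072993$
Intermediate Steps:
$o = \frac{2823}{2}$ ($o = \frac{1}{2} \cdot 2823 = \frac{2823}{2} \approx 1411.5$)
$M = -360$ ($M = 18 \left(-20\right) = -360$)
$H = - \frac{2}{12160765}$ ($H = \frac{1}{\left(1407 + \frac{2823}{2}\right) - 6083201} = \frac{1}{\frac{5637}{2} - 6083201} = \frac{1}{- \frac{12160765}{2}} = - \frac{2}{12160765} \approx -1.6446 \cdot 10^{-7}$)
$\frac{1}{O{\left(r,M \right)} + H} = \frac{1}{-1370 - \frac{2}{12160765}} = \frac{1}{- \frac{16660248052}{12160765}} = - \frac{12160765}{16660248052}$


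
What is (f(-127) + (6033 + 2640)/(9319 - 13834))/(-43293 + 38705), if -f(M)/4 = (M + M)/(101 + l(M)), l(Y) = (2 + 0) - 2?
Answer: -176727/99628420 ≈ -0.0017739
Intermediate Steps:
l(Y) = 0 (l(Y) = 2 - 2 = 0)
f(M) = -8*M/101 (f(M) = -4*(M + M)/(101 + 0) = -4*2*M/101 = -8*M/101)
(f(-127) + (6033 + 2640)/(9319 - 13834))/(-43293 + 38705) = (-8/101*(-127) + (6033 + 2640)/(9319 - 13834))/(-43293 + 38705) = (1016/101 + 8673/(-4515))/(-4588) = (1016/101 + 8673*(-1/4515))*(-1/4588) = (1016/101 - 413/215)*(-1/4588) = (176727/21715)*(-1/4588) = -176727/99628420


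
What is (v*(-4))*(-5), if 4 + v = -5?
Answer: -180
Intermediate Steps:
v = -9 (v = -4 - 5 = -9)
(v*(-4))*(-5) = -9*(-4)*(-5) = 36*(-5) = -180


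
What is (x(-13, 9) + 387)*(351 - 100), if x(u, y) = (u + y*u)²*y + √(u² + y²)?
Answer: 38274237 + 1255*√10 ≈ 3.8278e+7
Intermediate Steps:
x(u, y) = √(u² + y²) + y*(u + u*y)² (x(u, y) = (u + u*y)²*y + √(u² + y²) = y*(u + u*y)² + √(u² + y²) = √(u² + y²) + y*(u + u*y)²)
(x(-13, 9) + 387)*(351 - 100) = ((√((-13)² + 9²) + 9*(-13)²*(1 + 9)²) + 387)*(351 - 100) = ((√(169 + 81) + 9*169*10²) + 387)*251 = ((√250 + 9*169*100) + 387)*251 = ((5*√10 + 152100) + 387)*251 = ((152100 + 5*√10) + 387)*251 = (152487 + 5*√10)*251 = 38274237 + 1255*√10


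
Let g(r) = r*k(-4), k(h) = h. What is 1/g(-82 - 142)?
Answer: 1/896 ≈ 0.0011161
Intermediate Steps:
g(r) = -4*r (g(r) = r*(-4) = -4*r)
1/g(-82 - 142) = 1/(-4*(-82 - 142)) = 1/(-4*(-224)) = 1/896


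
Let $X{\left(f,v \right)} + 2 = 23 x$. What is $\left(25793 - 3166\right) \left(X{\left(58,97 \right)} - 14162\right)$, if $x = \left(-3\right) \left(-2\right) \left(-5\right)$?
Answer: $-336101458$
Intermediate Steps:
$x = -30$ ($x = 6 \left(-5\right) = -30$)
$X{\left(f,v \right)} = -692$ ($X{\left(f,v \right)} = -2 + 23 \left(-30\right) = -2 - 690 = -692$)
$\left(25793 - 3166\right) \left(X{\left(58,97 \right)} - 14162\right) = \left(25793 - 3166\right) \left(-692 - 14162\right) = 22627 \left(-14854\right) = -336101458$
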